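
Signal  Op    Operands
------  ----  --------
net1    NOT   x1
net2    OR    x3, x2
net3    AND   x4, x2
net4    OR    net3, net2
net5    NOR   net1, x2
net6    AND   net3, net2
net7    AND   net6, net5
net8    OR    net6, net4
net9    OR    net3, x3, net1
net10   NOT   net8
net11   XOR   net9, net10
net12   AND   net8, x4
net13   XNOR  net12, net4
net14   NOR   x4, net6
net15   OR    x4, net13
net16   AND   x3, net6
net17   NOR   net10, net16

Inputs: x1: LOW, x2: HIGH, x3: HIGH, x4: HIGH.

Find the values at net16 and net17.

net2 = x3 OR x2 = HIGH OR HIGH = HIGH
net3 = x4 AND x2 = HIGH AND HIGH = HIGH
net4 = net3 OR net2 = HIGH OR HIGH = HIGH
net6 = net3 AND net2 = HIGH AND HIGH = HIGH
net8 = net6 OR net4 = HIGH OR HIGH = HIGH
net10 = NOT net8 = NOT HIGH = LOW
net16 = x3 AND net6 = HIGH AND HIGH = HIGH
net17 = net10 NOR net16 = LOW NOR HIGH = LOW

net16 = HIGH, net17 = LOW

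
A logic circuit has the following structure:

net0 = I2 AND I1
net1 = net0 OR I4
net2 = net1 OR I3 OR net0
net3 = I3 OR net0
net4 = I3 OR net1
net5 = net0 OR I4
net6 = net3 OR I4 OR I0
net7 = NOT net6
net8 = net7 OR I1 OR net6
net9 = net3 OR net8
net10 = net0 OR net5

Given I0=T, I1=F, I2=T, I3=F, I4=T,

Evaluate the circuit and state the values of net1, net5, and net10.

net1 = T, net5 = T, net10 = T

net0 = I2 AND I1 = T AND F = F
net1 = net0 OR I4 = F OR T = T
net5 = net0 OR I4 = F OR T = T
net10 = net0 OR net5 = F OR T = T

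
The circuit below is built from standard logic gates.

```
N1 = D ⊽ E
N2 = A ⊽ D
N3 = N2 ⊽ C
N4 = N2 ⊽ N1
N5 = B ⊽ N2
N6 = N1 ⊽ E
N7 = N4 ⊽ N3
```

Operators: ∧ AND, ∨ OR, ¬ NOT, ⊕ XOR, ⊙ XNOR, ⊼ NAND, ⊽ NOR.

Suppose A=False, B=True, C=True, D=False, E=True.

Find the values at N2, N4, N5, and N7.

N2 = True  N4 = False  N5 = False  N7 = True

N1 = D NOR E = False NOR True = False
N2 = A NOR D = False NOR False = True
N3 = N2 NOR C = True NOR True = False
N4 = N2 NOR N1 = True NOR False = False
N5 = B NOR N2 = True NOR True = False
N7 = N4 NOR N3 = False NOR False = True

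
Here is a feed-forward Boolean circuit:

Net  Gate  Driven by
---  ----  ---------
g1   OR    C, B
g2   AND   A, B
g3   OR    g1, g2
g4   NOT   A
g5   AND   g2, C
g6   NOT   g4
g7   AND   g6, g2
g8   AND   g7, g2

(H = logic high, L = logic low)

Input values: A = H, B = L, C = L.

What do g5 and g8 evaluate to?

g5 = L  g8 = L

g2 = A AND B = H AND L = L
g4 = NOT A = NOT H = L
g5 = g2 AND C = L AND L = L
g6 = NOT g4 = NOT L = H
g7 = g6 AND g2 = H AND L = L
g8 = g7 AND g2 = L AND L = L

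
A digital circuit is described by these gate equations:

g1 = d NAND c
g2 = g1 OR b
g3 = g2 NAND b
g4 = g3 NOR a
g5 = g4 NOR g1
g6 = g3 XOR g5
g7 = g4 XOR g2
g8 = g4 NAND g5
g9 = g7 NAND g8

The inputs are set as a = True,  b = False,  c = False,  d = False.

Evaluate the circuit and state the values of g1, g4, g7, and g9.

g1 = True, g4 = False, g7 = True, g9 = False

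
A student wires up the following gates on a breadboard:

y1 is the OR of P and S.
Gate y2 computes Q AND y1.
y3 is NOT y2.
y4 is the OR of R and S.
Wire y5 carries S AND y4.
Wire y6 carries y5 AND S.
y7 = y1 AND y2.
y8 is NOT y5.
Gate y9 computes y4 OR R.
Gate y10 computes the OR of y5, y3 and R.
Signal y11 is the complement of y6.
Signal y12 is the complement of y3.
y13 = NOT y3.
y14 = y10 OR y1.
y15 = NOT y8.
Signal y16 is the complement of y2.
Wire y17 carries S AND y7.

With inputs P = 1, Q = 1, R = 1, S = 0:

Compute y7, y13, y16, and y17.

y7 = 1, y13 = 1, y16 = 0, y17 = 0

y1 = P OR S = 1 OR 0 = 1
y2 = Q AND y1 = 1 AND 1 = 1
y3 = NOT y2 = NOT 1 = 0
y7 = y1 AND y2 = 1 AND 1 = 1
y13 = NOT y3 = NOT 0 = 1
y16 = NOT y2 = NOT 1 = 0
y17 = S AND y7 = 0 AND 1 = 0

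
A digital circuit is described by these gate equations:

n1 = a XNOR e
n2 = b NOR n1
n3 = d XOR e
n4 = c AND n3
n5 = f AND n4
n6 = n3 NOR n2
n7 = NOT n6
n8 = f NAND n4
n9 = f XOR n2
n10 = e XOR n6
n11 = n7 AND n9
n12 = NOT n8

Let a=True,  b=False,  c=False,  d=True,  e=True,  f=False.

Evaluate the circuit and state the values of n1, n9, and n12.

n1 = True, n9 = False, n12 = False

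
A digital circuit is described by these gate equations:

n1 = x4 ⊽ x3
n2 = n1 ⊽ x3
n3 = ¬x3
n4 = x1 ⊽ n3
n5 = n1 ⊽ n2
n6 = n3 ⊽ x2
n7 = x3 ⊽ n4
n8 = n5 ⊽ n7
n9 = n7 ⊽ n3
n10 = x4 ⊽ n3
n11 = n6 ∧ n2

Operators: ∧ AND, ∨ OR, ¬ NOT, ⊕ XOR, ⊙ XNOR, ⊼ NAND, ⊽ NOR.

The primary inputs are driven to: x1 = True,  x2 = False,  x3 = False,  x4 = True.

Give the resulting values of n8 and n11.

n8 = False  n11 = False

n1 = x4 NOR x3 = True NOR False = False
n2 = n1 NOR x3 = False NOR False = True
n3 = NOT x3 = NOT False = True
n4 = x1 NOR n3 = True NOR True = False
n5 = n1 NOR n2 = False NOR True = False
n6 = n3 NOR x2 = True NOR False = False
n7 = x3 NOR n4 = False NOR False = True
n8 = n5 NOR n7 = False NOR True = False
n11 = n6 AND n2 = False AND True = False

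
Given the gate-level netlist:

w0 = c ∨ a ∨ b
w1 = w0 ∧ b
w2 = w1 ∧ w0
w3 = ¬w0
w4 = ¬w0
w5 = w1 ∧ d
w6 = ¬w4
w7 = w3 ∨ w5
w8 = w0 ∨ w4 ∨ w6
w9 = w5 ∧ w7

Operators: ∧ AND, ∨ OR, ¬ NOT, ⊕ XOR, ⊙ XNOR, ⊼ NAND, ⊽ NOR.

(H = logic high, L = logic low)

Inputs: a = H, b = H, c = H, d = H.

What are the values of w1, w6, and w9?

w1 = H; w6 = H; w9 = H

w0 = c OR a OR b = H OR H OR H = H
w1 = w0 AND b = H AND H = H
w3 = NOT w0 = NOT H = L
w4 = NOT w0 = NOT H = L
w5 = w1 AND d = H AND H = H
w6 = NOT w4 = NOT L = H
w7 = w3 OR w5 = L OR H = H
w9 = w5 AND w7 = H AND H = H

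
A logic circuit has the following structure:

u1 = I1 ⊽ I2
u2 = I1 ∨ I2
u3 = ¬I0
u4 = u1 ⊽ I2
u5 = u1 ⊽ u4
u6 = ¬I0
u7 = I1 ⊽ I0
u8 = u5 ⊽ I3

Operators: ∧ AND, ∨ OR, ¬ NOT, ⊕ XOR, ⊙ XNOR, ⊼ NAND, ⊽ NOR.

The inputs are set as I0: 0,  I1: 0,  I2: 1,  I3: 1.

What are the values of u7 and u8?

u7 = 1, u8 = 0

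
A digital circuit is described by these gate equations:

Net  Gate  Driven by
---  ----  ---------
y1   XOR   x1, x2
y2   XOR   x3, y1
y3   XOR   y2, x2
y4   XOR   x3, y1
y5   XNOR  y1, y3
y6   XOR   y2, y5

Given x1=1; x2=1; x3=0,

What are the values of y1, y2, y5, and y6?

y1 = 0; y2 = 0; y5 = 0; y6 = 0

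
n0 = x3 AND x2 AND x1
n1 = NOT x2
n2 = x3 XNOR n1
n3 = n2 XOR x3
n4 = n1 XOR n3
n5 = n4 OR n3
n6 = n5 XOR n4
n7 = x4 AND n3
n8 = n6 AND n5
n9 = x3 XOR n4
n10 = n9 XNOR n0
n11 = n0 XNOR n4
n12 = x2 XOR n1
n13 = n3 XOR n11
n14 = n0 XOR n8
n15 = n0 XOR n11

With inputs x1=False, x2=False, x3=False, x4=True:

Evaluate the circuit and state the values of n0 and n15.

n0 = x3 AND x2 AND x1 = False AND False AND False = False
n1 = NOT x2 = NOT False = True
n2 = x3 XNOR n1 = False XNOR True = False
n3 = n2 XOR x3 = False XOR False = False
n4 = n1 XOR n3 = True XOR False = True
n11 = n0 XNOR n4 = False XNOR True = False
n15 = n0 XOR n11 = False XOR False = False

n0 = False, n15 = False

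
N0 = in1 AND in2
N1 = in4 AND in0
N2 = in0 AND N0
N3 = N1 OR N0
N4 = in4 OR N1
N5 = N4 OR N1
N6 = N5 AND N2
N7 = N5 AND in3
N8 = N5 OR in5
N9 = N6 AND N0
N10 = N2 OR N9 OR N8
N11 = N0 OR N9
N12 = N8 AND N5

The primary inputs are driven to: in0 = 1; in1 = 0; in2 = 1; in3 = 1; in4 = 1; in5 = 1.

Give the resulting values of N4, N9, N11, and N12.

N4 = 1, N9 = 0, N11 = 0, N12 = 1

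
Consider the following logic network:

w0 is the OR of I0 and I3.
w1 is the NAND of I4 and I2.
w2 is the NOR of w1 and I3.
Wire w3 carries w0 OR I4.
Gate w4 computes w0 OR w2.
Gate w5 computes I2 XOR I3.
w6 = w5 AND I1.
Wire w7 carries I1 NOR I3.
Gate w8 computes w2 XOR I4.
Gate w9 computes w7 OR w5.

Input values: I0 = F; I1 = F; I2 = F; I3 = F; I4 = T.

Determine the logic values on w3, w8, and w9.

w0 = I0 OR I3 = F OR F = F
w1 = I4 NAND I2 = T NAND F = T
w2 = w1 NOR I3 = T NOR F = F
w3 = w0 OR I4 = F OR T = T
w5 = I2 XOR I3 = F XOR F = F
w7 = I1 NOR I3 = F NOR F = T
w8 = w2 XOR I4 = F XOR T = T
w9 = w7 OR w5 = T OR F = T

w3 = T, w8 = T, w9 = T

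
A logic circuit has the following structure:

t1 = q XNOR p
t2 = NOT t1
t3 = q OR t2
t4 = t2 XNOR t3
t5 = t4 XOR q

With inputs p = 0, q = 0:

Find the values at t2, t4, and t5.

t1 = q XNOR p = 0 XNOR 0 = 1
t2 = NOT t1 = NOT 1 = 0
t3 = q OR t2 = 0 OR 0 = 0
t4 = t2 XNOR t3 = 0 XNOR 0 = 1
t5 = t4 XOR q = 1 XOR 0 = 1

t2 = 0, t4 = 1, t5 = 1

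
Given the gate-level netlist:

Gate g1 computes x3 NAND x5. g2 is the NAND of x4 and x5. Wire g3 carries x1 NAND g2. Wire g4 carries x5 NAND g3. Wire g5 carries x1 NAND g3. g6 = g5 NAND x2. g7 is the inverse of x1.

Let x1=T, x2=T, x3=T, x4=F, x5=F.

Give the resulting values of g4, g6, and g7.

g4 = T  g6 = F  g7 = F

g2 = x4 NAND x5 = F NAND F = T
g3 = x1 NAND g2 = T NAND T = F
g4 = x5 NAND g3 = F NAND F = T
g5 = x1 NAND g3 = T NAND F = T
g6 = g5 NAND x2 = T NAND T = F
g7 = NOT x1 = NOT T = F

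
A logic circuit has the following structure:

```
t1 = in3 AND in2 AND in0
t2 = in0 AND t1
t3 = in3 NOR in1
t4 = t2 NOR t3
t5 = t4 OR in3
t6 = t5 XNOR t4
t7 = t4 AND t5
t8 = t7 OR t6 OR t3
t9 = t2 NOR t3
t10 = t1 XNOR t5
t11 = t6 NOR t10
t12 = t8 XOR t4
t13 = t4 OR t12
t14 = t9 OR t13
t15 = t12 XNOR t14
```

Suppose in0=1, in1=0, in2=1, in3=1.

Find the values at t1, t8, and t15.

t1 = 1, t8 = 0, t15 = 1

t1 = in3 AND in2 AND in0 = 1 AND 1 AND 1 = 1
t2 = in0 AND t1 = 1 AND 1 = 1
t3 = in3 NOR in1 = 1 NOR 0 = 0
t4 = t2 NOR t3 = 1 NOR 0 = 0
t5 = t4 OR in3 = 0 OR 1 = 1
t6 = t5 XNOR t4 = 1 XNOR 0 = 0
t7 = t4 AND t5 = 0 AND 1 = 0
t8 = t7 OR t6 OR t3 = 0 OR 0 OR 0 = 0
t9 = t2 NOR t3 = 1 NOR 0 = 0
t12 = t8 XOR t4 = 0 XOR 0 = 0
t13 = t4 OR t12 = 0 OR 0 = 0
t14 = t9 OR t13 = 0 OR 0 = 0
t15 = t12 XNOR t14 = 0 XNOR 0 = 1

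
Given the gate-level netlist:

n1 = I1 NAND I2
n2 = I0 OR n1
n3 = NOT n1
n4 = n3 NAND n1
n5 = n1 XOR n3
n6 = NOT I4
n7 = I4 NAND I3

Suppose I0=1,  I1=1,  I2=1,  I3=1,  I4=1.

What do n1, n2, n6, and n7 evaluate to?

n1 = 0, n2 = 1, n6 = 0, n7 = 0

n1 = I1 NAND I2 = 1 NAND 1 = 0
n2 = I0 OR n1 = 1 OR 0 = 1
n6 = NOT I4 = NOT 1 = 0
n7 = I4 NAND I3 = 1 NAND 1 = 0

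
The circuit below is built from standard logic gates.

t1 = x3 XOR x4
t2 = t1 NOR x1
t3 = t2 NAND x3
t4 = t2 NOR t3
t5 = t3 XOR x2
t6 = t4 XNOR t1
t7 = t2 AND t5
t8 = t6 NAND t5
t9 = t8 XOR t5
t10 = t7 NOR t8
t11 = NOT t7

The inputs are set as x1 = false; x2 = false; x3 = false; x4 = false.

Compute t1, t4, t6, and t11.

t1 = false; t4 = false; t6 = true; t11 = false

t1 = x3 XOR x4 = false XOR false = false
t2 = t1 NOR x1 = false NOR false = true
t3 = t2 NAND x3 = true NAND false = true
t4 = t2 NOR t3 = true NOR true = false
t5 = t3 XOR x2 = true XOR false = true
t6 = t4 XNOR t1 = false XNOR false = true
t7 = t2 AND t5 = true AND true = true
t11 = NOT t7 = NOT true = false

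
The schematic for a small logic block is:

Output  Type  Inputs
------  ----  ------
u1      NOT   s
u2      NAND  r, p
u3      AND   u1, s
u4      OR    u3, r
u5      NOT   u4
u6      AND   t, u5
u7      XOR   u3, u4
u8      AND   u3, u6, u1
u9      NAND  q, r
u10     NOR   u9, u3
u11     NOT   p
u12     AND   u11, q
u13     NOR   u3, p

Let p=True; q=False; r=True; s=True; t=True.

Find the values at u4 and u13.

u1 = NOT s = NOT True = False
u3 = u1 AND s = False AND True = False
u4 = u3 OR r = False OR True = True
u13 = u3 NOR p = False NOR True = False

u4 = True, u13 = False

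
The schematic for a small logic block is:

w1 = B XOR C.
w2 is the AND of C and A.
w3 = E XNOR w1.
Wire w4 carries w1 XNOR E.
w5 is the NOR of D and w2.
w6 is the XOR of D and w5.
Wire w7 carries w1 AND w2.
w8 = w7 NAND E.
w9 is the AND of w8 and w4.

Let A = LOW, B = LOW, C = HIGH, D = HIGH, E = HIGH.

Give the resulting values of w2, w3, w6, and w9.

w2 = LOW  w3 = HIGH  w6 = HIGH  w9 = HIGH

w1 = B XOR C = LOW XOR HIGH = HIGH
w2 = C AND A = HIGH AND LOW = LOW
w3 = E XNOR w1 = HIGH XNOR HIGH = HIGH
w4 = w1 XNOR E = HIGH XNOR HIGH = HIGH
w5 = D NOR w2 = HIGH NOR LOW = LOW
w6 = D XOR w5 = HIGH XOR LOW = HIGH
w7 = w1 AND w2 = HIGH AND LOW = LOW
w8 = w7 NAND E = LOW NAND HIGH = HIGH
w9 = w8 AND w4 = HIGH AND HIGH = HIGH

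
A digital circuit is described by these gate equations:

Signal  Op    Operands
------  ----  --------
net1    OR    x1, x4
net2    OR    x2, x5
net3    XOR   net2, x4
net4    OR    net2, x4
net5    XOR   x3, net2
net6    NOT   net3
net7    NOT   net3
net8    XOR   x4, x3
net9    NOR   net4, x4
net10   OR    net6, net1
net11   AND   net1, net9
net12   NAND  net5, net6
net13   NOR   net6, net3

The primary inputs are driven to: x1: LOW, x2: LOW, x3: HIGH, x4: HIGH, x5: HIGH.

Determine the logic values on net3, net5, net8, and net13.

net3 = LOW; net5 = LOW; net8 = LOW; net13 = LOW

net2 = x2 OR x5 = LOW OR HIGH = HIGH
net3 = net2 XOR x4 = HIGH XOR HIGH = LOW
net5 = x3 XOR net2 = HIGH XOR HIGH = LOW
net6 = NOT net3 = NOT LOW = HIGH
net8 = x4 XOR x3 = HIGH XOR HIGH = LOW
net13 = net6 NOR net3 = HIGH NOR LOW = LOW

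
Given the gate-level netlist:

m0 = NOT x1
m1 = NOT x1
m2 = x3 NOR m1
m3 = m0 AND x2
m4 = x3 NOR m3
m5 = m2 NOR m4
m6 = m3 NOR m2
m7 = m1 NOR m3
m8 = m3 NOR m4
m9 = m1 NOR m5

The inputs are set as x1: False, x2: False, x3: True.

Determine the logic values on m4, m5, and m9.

m0 = NOT x1 = NOT False = True
m1 = NOT x1 = NOT False = True
m2 = x3 NOR m1 = True NOR True = False
m3 = m0 AND x2 = True AND False = False
m4 = x3 NOR m3 = True NOR False = False
m5 = m2 NOR m4 = False NOR False = True
m9 = m1 NOR m5 = True NOR True = False

m4 = False, m5 = True, m9 = False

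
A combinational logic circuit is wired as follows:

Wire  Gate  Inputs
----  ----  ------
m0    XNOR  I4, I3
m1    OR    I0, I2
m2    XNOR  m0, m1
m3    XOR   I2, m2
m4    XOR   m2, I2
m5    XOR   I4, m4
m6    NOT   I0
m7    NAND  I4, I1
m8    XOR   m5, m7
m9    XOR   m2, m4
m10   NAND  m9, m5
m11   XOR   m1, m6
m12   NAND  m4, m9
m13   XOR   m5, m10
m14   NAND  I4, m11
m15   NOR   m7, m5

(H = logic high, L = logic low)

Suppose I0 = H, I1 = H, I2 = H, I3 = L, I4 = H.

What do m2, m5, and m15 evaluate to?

m0 = I4 XNOR I3 = H XNOR L = L
m1 = I0 OR I2 = H OR H = H
m2 = m0 XNOR m1 = L XNOR H = L
m4 = m2 XOR I2 = L XOR H = H
m5 = I4 XOR m4 = H XOR H = L
m7 = I4 NAND I1 = H NAND H = L
m15 = m7 NOR m5 = L NOR L = H

m2 = L, m5 = L, m15 = H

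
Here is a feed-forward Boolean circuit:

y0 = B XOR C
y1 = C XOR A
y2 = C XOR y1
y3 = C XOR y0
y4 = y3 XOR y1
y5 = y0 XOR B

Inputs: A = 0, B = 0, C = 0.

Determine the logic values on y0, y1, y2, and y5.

y0 = B XOR C = 0 XOR 0 = 0
y1 = C XOR A = 0 XOR 0 = 0
y2 = C XOR y1 = 0 XOR 0 = 0
y5 = y0 XOR B = 0 XOR 0 = 0

y0 = 0  y1 = 0  y2 = 0  y5 = 0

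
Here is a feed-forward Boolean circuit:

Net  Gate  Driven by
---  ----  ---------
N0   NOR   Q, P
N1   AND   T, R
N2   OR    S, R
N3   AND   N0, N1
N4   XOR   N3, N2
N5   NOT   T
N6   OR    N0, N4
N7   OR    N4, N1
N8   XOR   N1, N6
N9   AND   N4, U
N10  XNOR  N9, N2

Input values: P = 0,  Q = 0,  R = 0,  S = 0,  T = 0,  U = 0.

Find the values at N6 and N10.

N6 = 1  N10 = 1

N0 = Q NOR P = 0 NOR 0 = 1
N1 = T AND R = 0 AND 0 = 0
N2 = S OR R = 0 OR 0 = 0
N3 = N0 AND N1 = 1 AND 0 = 0
N4 = N3 XOR N2 = 0 XOR 0 = 0
N6 = N0 OR N4 = 1 OR 0 = 1
N9 = N4 AND U = 0 AND 0 = 0
N10 = N9 XNOR N2 = 0 XNOR 0 = 1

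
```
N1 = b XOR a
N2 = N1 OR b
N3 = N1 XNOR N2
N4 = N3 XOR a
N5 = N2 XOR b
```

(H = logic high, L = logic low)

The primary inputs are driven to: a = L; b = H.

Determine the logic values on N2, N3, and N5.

N2 = H  N3 = H  N5 = L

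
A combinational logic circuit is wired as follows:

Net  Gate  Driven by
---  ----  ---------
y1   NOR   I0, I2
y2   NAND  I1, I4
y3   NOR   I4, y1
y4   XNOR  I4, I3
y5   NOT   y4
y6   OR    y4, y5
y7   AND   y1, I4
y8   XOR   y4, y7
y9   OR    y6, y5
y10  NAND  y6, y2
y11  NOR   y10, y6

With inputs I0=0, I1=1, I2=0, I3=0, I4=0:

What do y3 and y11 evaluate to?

y1 = I0 NOR I2 = 0 NOR 0 = 1
y2 = I1 NAND I4 = 1 NAND 0 = 1
y3 = I4 NOR y1 = 0 NOR 1 = 0
y4 = I4 XNOR I3 = 0 XNOR 0 = 1
y5 = NOT y4 = NOT 1 = 0
y6 = y4 OR y5 = 1 OR 0 = 1
y10 = y6 NAND y2 = 1 NAND 1 = 0
y11 = y10 NOR y6 = 0 NOR 1 = 0

y3 = 0, y11 = 0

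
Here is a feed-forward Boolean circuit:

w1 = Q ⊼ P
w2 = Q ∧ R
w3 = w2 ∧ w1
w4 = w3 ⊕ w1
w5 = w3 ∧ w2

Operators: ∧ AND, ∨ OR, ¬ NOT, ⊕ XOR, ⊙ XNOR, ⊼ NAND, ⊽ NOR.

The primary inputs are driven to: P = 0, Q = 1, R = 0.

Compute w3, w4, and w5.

w1 = Q NAND P = 1 NAND 0 = 1
w2 = Q AND R = 1 AND 0 = 0
w3 = w2 AND w1 = 0 AND 1 = 0
w4 = w3 XOR w1 = 0 XOR 1 = 1
w5 = w3 AND w2 = 0 AND 0 = 0

w3 = 0, w4 = 1, w5 = 0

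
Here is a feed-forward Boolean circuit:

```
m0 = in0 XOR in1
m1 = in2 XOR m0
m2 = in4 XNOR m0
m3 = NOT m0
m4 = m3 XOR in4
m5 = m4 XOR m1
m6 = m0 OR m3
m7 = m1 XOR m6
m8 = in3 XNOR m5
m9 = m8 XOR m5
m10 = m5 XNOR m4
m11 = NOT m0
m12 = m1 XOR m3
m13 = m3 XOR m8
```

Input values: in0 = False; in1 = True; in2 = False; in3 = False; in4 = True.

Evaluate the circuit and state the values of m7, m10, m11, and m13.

m0 = in0 XOR in1 = False XOR True = True
m1 = in2 XOR m0 = False XOR True = True
m3 = NOT m0 = NOT True = False
m4 = m3 XOR in4 = False XOR True = True
m5 = m4 XOR m1 = True XOR True = False
m6 = m0 OR m3 = True OR False = True
m7 = m1 XOR m6 = True XOR True = False
m8 = in3 XNOR m5 = False XNOR False = True
m10 = m5 XNOR m4 = False XNOR True = False
m11 = NOT m0 = NOT True = False
m13 = m3 XOR m8 = False XOR True = True

m7 = False, m10 = False, m11 = False, m13 = True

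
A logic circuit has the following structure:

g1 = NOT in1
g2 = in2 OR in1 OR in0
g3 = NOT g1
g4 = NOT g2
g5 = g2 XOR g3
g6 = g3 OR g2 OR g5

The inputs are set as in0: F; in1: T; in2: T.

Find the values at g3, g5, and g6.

g3 = T, g5 = F, g6 = T

g1 = NOT in1 = NOT T = F
g2 = in2 OR in1 OR in0 = T OR T OR F = T
g3 = NOT g1 = NOT F = T
g5 = g2 XOR g3 = T XOR T = F
g6 = g3 OR g2 OR g5 = T OR T OR F = T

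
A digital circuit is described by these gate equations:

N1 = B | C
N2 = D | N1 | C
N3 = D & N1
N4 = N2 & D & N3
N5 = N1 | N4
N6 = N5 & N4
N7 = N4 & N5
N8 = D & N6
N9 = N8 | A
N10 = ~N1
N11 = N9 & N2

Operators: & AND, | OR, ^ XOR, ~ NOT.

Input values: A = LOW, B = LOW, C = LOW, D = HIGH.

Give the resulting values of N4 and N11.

N1 = B OR C = LOW OR LOW = LOW
N2 = D OR N1 OR C = HIGH OR LOW OR LOW = HIGH
N3 = D AND N1 = HIGH AND LOW = LOW
N4 = N2 AND D AND N3 = HIGH AND HIGH AND LOW = LOW
N5 = N1 OR N4 = LOW OR LOW = LOW
N6 = N5 AND N4 = LOW AND LOW = LOW
N8 = D AND N6 = HIGH AND LOW = LOW
N9 = N8 OR A = LOW OR LOW = LOW
N11 = N9 AND N2 = LOW AND HIGH = LOW

N4 = LOW; N11 = LOW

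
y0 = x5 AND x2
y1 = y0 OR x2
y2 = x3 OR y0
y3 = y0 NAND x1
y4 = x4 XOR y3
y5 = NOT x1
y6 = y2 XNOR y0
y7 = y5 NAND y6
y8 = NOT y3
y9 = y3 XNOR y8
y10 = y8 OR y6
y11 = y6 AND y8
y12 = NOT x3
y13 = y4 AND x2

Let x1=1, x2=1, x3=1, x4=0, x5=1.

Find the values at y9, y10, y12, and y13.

y9 = 0, y10 = 1, y12 = 0, y13 = 0

y0 = x5 AND x2 = 1 AND 1 = 1
y2 = x3 OR y0 = 1 OR 1 = 1
y3 = y0 NAND x1 = 1 NAND 1 = 0
y4 = x4 XOR y3 = 0 XOR 0 = 0
y6 = y2 XNOR y0 = 1 XNOR 1 = 1
y8 = NOT y3 = NOT 0 = 1
y9 = y3 XNOR y8 = 0 XNOR 1 = 0
y10 = y8 OR y6 = 1 OR 1 = 1
y12 = NOT x3 = NOT 1 = 0
y13 = y4 AND x2 = 0 AND 1 = 0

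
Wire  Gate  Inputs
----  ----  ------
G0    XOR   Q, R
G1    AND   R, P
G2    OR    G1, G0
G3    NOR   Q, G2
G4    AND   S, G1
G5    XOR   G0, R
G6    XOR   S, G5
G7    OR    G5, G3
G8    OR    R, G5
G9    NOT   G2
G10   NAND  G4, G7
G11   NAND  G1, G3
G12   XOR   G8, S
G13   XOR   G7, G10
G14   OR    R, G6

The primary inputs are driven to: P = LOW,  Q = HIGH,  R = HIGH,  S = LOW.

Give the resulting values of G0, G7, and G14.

G0 = LOW, G7 = HIGH, G14 = HIGH

G0 = Q XOR R = HIGH XOR HIGH = LOW
G1 = R AND P = HIGH AND LOW = LOW
G2 = G1 OR G0 = LOW OR LOW = LOW
G3 = Q NOR G2 = HIGH NOR LOW = LOW
G5 = G0 XOR R = LOW XOR HIGH = HIGH
G6 = S XOR G5 = LOW XOR HIGH = HIGH
G7 = G5 OR G3 = HIGH OR LOW = HIGH
G14 = R OR G6 = HIGH OR HIGH = HIGH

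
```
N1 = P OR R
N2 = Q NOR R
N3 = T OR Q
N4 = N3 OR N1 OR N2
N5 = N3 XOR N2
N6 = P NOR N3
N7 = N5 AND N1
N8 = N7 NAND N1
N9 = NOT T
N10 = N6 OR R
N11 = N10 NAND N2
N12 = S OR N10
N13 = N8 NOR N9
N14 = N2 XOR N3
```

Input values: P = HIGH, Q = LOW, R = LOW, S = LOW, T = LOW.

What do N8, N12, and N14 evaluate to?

N8 = LOW, N12 = LOW, N14 = HIGH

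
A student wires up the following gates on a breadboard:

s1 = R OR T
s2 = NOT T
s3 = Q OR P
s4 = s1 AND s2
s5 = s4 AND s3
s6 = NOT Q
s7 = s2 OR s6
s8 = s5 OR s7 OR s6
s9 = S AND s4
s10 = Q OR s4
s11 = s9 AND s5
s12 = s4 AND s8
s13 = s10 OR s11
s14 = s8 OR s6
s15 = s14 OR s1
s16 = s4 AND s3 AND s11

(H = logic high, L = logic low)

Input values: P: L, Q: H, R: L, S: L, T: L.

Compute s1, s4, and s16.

s1 = R OR T = L OR L = L
s2 = NOT T = NOT L = H
s3 = Q OR P = H OR L = H
s4 = s1 AND s2 = L AND H = L
s5 = s4 AND s3 = L AND H = L
s9 = S AND s4 = L AND L = L
s11 = s9 AND s5 = L AND L = L
s16 = s4 AND s3 AND s11 = L AND H AND L = L

s1 = L; s4 = L; s16 = L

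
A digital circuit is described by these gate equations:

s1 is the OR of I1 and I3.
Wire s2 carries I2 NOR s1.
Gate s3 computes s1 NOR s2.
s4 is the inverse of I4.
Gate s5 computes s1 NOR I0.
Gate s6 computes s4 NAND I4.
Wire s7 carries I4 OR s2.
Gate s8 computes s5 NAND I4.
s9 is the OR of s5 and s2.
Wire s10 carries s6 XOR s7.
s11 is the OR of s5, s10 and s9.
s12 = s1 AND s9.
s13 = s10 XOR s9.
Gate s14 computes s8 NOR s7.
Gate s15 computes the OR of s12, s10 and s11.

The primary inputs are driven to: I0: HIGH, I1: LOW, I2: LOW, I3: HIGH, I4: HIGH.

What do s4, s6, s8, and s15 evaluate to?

s1 = I1 OR I3 = LOW OR HIGH = HIGH
s2 = I2 NOR s1 = LOW NOR HIGH = LOW
s4 = NOT I4 = NOT HIGH = LOW
s5 = s1 NOR I0 = HIGH NOR HIGH = LOW
s6 = s4 NAND I4 = LOW NAND HIGH = HIGH
s7 = I4 OR s2 = HIGH OR LOW = HIGH
s8 = s5 NAND I4 = LOW NAND HIGH = HIGH
s9 = s5 OR s2 = LOW OR LOW = LOW
s10 = s6 XOR s7 = HIGH XOR HIGH = LOW
s11 = s5 OR s10 OR s9 = LOW OR LOW OR LOW = LOW
s12 = s1 AND s9 = HIGH AND LOW = LOW
s15 = s12 OR s10 OR s11 = LOW OR LOW OR LOW = LOW

s4 = LOW; s6 = HIGH; s8 = HIGH; s15 = LOW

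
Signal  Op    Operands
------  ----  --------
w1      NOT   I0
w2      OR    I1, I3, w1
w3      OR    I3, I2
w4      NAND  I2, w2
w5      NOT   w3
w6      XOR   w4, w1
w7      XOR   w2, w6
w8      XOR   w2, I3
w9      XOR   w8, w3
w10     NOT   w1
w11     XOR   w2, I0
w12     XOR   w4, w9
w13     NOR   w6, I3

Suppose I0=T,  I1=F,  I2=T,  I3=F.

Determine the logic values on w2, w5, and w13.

w2 = F, w5 = F, w13 = F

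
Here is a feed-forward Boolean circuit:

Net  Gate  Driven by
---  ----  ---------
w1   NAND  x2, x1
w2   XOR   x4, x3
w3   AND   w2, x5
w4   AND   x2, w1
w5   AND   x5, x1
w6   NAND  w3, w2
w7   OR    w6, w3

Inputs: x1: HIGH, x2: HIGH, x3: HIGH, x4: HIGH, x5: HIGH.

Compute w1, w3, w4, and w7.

w1 = LOW, w3 = LOW, w4 = LOW, w7 = HIGH

w1 = x2 NAND x1 = HIGH NAND HIGH = LOW
w2 = x4 XOR x3 = HIGH XOR HIGH = LOW
w3 = w2 AND x5 = LOW AND HIGH = LOW
w4 = x2 AND w1 = HIGH AND LOW = LOW
w6 = w3 NAND w2 = LOW NAND LOW = HIGH
w7 = w6 OR w3 = HIGH OR LOW = HIGH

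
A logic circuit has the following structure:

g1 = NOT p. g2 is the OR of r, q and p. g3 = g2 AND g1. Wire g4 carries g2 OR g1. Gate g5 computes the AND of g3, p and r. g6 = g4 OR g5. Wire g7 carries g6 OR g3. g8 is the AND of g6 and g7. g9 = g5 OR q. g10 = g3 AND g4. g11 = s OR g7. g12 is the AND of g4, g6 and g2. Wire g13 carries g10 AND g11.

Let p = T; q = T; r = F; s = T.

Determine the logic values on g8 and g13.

g8 = T  g13 = F

g1 = NOT p = NOT T = F
g2 = r OR q OR p = F OR T OR T = T
g3 = g2 AND g1 = T AND F = F
g4 = g2 OR g1 = T OR F = T
g5 = g3 AND p AND r = F AND T AND F = F
g6 = g4 OR g5 = T OR F = T
g7 = g6 OR g3 = T OR F = T
g8 = g6 AND g7 = T AND T = T
g10 = g3 AND g4 = F AND T = F
g11 = s OR g7 = T OR T = T
g13 = g10 AND g11 = F AND T = F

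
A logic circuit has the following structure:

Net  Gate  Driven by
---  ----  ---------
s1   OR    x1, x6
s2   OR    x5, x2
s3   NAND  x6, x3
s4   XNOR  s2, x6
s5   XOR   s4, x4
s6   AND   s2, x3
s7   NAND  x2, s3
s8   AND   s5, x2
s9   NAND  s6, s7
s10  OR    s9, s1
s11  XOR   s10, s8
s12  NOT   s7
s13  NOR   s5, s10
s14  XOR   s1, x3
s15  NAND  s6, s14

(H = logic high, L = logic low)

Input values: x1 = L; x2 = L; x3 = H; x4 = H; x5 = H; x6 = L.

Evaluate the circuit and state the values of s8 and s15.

s8 = L; s15 = L

s1 = x1 OR x6 = L OR L = L
s2 = x5 OR x2 = H OR L = H
s4 = s2 XNOR x6 = H XNOR L = L
s5 = s4 XOR x4 = L XOR H = H
s6 = s2 AND x3 = H AND H = H
s8 = s5 AND x2 = H AND L = L
s14 = s1 XOR x3 = L XOR H = H
s15 = s6 NAND s14 = H NAND H = L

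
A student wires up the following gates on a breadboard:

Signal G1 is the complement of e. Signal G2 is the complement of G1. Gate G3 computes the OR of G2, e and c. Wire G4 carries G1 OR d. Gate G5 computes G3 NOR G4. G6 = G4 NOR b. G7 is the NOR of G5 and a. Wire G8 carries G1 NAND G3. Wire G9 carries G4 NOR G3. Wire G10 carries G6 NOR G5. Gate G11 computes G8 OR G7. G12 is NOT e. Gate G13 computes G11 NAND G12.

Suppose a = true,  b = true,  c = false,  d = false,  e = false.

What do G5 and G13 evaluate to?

G5 = false; G13 = false

G1 = NOT e = NOT false = true
G2 = NOT G1 = NOT true = false
G3 = G2 OR e OR c = false OR false OR false = false
G4 = G1 OR d = true OR false = true
G5 = G3 NOR G4 = false NOR true = false
G7 = G5 NOR a = false NOR true = false
G8 = G1 NAND G3 = true NAND false = true
G11 = G8 OR G7 = true OR false = true
G12 = NOT e = NOT false = true
G13 = G11 NAND G12 = true NAND true = false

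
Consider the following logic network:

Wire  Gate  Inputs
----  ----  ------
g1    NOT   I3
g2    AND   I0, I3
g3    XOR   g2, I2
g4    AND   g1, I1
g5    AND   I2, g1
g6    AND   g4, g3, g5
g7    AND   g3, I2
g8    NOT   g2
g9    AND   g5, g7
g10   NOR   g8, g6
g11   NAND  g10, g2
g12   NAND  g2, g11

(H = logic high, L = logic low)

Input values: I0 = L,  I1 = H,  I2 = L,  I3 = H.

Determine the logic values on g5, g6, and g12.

g5 = L, g6 = L, g12 = H

g1 = NOT I3 = NOT H = L
g2 = I0 AND I3 = L AND H = L
g3 = g2 XOR I2 = L XOR L = L
g4 = g1 AND I1 = L AND H = L
g5 = I2 AND g1 = L AND L = L
g6 = g4 AND g3 AND g5 = L AND L AND L = L
g8 = NOT g2 = NOT L = H
g10 = g8 NOR g6 = H NOR L = L
g11 = g10 NAND g2 = L NAND L = H
g12 = g2 NAND g11 = L NAND H = H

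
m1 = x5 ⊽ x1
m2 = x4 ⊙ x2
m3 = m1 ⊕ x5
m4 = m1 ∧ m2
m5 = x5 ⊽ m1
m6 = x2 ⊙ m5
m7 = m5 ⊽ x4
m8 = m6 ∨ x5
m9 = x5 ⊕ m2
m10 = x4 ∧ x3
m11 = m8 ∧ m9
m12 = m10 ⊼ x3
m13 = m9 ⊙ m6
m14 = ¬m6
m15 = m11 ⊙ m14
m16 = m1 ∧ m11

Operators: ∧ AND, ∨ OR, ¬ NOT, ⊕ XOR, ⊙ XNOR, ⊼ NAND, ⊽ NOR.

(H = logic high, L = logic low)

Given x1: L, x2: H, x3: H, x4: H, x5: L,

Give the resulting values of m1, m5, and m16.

m1 = x5 NOR x1 = L NOR L = H
m2 = x4 XNOR x2 = H XNOR H = H
m5 = x5 NOR m1 = L NOR H = L
m6 = x2 XNOR m5 = H XNOR L = L
m8 = m6 OR x5 = L OR L = L
m9 = x5 XOR m2 = L XOR H = H
m11 = m8 AND m9 = L AND H = L
m16 = m1 AND m11 = H AND L = L

m1 = H, m5 = L, m16 = L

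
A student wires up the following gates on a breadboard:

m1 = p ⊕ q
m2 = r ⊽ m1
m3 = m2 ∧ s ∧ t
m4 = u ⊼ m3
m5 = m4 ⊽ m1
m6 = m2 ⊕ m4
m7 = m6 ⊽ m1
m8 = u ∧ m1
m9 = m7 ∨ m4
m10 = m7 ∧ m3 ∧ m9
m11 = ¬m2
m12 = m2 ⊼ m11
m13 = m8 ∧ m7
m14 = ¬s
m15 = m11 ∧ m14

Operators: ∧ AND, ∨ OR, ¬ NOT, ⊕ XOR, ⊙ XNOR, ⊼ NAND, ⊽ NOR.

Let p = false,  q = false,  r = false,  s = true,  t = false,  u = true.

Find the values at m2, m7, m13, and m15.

m2 = true; m7 = true; m13 = false; m15 = false

m1 = p XOR q = false XOR false = false
m2 = r NOR m1 = false NOR false = true
m3 = m2 AND s AND t = true AND true AND false = false
m4 = u NAND m3 = true NAND false = true
m6 = m2 XOR m4 = true XOR true = false
m7 = m6 NOR m1 = false NOR false = true
m8 = u AND m1 = true AND false = false
m11 = NOT m2 = NOT true = false
m13 = m8 AND m7 = false AND true = false
m14 = NOT s = NOT true = false
m15 = m11 AND m14 = false AND false = false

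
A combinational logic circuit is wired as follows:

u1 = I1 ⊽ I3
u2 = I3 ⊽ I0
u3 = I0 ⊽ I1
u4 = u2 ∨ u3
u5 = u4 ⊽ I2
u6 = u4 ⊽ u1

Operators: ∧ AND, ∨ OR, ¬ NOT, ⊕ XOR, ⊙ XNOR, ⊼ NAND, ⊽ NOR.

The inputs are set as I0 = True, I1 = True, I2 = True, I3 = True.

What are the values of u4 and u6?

u1 = I1 NOR I3 = True NOR True = False
u2 = I3 NOR I0 = True NOR True = False
u3 = I0 NOR I1 = True NOR True = False
u4 = u2 OR u3 = False OR False = False
u6 = u4 NOR u1 = False NOR False = True

u4 = False  u6 = True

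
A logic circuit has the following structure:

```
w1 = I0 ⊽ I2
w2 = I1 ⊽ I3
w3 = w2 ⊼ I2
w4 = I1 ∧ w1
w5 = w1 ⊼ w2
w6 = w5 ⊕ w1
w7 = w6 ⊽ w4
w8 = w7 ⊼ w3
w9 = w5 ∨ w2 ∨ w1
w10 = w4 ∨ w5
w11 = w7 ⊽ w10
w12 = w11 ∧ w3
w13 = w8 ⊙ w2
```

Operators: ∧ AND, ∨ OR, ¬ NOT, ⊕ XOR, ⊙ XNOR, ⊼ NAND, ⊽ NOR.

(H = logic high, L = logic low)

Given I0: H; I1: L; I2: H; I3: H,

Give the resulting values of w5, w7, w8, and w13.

w5 = H, w7 = L, w8 = H, w13 = L

w1 = I0 NOR I2 = H NOR H = L
w2 = I1 NOR I3 = L NOR H = L
w3 = w2 NAND I2 = L NAND H = H
w4 = I1 AND w1 = L AND L = L
w5 = w1 NAND w2 = L NAND L = H
w6 = w5 XOR w1 = H XOR L = H
w7 = w6 NOR w4 = H NOR L = L
w8 = w7 NAND w3 = L NAND H = H
w13 = w8 XNOR w2 = H XNOR L = L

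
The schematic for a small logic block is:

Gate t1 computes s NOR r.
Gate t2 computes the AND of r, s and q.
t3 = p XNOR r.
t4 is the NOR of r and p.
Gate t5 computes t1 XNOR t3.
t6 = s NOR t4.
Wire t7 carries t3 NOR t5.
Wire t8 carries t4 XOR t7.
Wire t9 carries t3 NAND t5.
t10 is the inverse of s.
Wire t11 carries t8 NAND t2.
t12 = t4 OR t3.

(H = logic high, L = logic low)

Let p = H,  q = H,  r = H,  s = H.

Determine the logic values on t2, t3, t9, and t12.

t2 = H, t3 = H, t9 = H, t12 = H

t1 = s NOR r = H NOR H = L
t2 = r AND s AND q = H AND H AND H = H
t3 = p XNOR r = H XNOR H = H
t4 = r NOR p = H NOR H = L
t5 = t1 XNOR t3 = L XNOR H = L
t9 = t3 NAND t5 = H NAND L = H
t12 = t4 OR t3 = L OR H = H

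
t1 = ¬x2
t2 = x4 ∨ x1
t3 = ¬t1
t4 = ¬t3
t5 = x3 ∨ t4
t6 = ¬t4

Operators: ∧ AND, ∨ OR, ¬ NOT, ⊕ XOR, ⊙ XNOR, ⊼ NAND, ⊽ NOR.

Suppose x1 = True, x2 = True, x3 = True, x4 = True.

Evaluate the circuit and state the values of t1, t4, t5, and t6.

t1 = False; t4 = False; t5 = True; t6 = True

t1 = NOT x2 = NOT True = False
t3 = NOT t1 = NOT False = True
t4 = NOT t3 = NOT True = False
t5 = x3 OR t4 = True OR False = True
t6 = NOT t4 = NOT False = True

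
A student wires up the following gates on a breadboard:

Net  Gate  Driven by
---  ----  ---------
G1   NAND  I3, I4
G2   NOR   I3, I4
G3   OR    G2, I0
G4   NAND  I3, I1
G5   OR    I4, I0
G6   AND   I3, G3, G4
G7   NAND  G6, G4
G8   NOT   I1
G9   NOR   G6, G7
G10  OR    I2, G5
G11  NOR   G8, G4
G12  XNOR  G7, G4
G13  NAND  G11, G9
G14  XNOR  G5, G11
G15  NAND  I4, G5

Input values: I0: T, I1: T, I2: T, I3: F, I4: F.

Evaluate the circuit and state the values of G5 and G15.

G5 = I4 OR I0 = F OR T = T
G15 = I4 NAND G5 = F NAND T = T

G5 = T, G15 = T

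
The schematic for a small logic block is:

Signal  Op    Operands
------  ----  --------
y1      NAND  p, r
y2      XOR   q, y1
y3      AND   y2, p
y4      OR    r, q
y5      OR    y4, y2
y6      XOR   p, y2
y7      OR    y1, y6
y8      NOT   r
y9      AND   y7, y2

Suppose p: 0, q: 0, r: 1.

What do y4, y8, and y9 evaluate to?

y4 = 1; y8 = 0; y9 = 1

y1 = p NAND r = 0 NAND 1 = 1
y2 = q XOR y1 = 0 XOR 1 = 1
y4 = r OR q = 1 OR 0 = 1
y6 = p XOR y2 = 0 XOR 1 = 1
y7 = y1 OR y6 = 1 OR 1 = 1
y8 = NOT r = NOT 1 = 0
y9 = y7 AND y2 = 1 AND 1 = 1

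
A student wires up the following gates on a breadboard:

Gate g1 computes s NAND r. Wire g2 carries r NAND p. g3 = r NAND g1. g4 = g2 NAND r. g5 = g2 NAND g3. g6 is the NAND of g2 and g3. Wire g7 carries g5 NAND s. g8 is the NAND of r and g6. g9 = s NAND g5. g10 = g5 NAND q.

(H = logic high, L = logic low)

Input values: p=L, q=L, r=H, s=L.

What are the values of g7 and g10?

g7 = H, g10 = H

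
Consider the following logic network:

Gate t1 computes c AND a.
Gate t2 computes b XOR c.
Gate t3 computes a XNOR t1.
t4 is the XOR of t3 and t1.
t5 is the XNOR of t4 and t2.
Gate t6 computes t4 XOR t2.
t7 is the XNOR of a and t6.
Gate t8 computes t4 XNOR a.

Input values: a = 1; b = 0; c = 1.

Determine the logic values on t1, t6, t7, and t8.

t1 = 1, t6 = 1, t7 = 1, t8 = 0

t1 = c AND a = 1 AND 1 = 1
t2 = b XOR c = 0 XOR 1 = 1
t3 = a XNOR t1 = 1 XNOR 1 = 1
t4 = t3 XOR t1 = 1 XOR 1 = 0
t6 = t4 XOR t2 = 0 XOR 1 = 1
t7 = a XNOR t6 = 1 XNOR 1 = 1
t8 = t4 XNOR a = 0 XNOR 1 = 0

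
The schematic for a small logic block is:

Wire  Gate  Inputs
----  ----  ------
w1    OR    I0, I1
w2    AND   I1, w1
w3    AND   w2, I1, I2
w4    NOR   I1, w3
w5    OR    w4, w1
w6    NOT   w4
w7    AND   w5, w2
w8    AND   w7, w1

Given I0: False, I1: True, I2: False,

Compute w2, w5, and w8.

w2 = True, w5 = True, w8 = True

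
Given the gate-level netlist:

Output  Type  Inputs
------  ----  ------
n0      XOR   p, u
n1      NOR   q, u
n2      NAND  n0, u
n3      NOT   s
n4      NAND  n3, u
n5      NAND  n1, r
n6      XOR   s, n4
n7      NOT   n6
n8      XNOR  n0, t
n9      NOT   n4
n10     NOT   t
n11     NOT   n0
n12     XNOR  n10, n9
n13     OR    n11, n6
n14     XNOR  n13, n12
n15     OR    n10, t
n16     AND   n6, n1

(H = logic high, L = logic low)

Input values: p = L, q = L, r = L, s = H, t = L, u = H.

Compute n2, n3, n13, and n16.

n2 = L, n3 = L, n13 = L, n16 = L

n0 = p XOR u = L XOR H = H
n1 = q NOR u = L NOR H = L
n2 = n0 NAND u = H NAND H = L
n3 = NOT s = NOT H = L
n4 = n3 NAND u = L NAND H = H
n6 = s XOR n4 = H XOR H = L
n11 = NOT n0 = NOT H = L
n13 = n11 OR n6 = L OR L = L
n16 = n6 AND n1 = L AND L = L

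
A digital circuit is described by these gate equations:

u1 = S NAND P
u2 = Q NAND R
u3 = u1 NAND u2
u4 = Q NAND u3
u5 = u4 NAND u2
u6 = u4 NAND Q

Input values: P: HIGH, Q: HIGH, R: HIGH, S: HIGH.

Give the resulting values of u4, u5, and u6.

u1 = S NAND P = HIGH NAND HIGH = LOW
u2 = Q NAND R = HIGH NAND HIGH = LOW
u3 = u1 NAND u2 = LOW NAND LOW = HIGH
u4 = Q NAND u3 = HIGH NAND HIGH = LOW
u5 = u4 NAND u2 = LOW NAND LOW = HIGH
u6 = u4 NAND Q = LOW NAND HIGH = HIGH

u4 = LOW  u5 = HIGH  u6 = HIGH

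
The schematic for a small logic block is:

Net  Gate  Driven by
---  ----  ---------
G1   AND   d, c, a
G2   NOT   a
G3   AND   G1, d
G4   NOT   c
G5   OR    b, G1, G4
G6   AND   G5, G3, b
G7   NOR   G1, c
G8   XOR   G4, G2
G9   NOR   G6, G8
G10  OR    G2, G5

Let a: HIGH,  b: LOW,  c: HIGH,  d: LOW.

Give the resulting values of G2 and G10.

G2 = LOW, G10 = LOW

G1 = d AND c AND a = LOW AND HIGH AND HIGH = LOW
G2 = NOT a = NOT HIGH = LOW
G4 = NOT c = NOT HIGH = LOW
G5 = b OR G1 OR G4 = LOW OR LOW OR LOW = LOW
G10 = G2 OR G5 = LOW OR LOW = LOW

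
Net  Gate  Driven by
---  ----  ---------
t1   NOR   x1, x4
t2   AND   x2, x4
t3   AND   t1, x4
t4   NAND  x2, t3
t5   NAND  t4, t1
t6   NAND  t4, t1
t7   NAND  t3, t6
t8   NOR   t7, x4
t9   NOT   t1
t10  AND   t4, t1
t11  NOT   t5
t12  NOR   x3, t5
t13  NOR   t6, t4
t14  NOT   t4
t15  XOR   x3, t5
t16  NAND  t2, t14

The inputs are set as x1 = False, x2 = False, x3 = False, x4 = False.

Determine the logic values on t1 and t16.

t1 = x1 NOR x4 = False NOR False = True
t2 = x2 AND x4 = False AND False = False
t3 = t1 AND x4 = True AND False = False
t4 = x2 NAND t3 = False NAND False = True
t14 = NOT t4 = NOT True = False
t16 = t2 NAND t14 = False NAND False = True

t1 = True, t16 = True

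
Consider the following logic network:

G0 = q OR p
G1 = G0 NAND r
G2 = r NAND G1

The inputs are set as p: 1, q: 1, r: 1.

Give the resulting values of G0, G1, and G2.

G0 = q OR p = 1 OR 1 = 1
G1 = G0 NAND r = 1 NAND 1 = 0
G2 = r NAND G1 = 1 NAND 0 = 1

G0 = 1, G1 = 0, G2 = 1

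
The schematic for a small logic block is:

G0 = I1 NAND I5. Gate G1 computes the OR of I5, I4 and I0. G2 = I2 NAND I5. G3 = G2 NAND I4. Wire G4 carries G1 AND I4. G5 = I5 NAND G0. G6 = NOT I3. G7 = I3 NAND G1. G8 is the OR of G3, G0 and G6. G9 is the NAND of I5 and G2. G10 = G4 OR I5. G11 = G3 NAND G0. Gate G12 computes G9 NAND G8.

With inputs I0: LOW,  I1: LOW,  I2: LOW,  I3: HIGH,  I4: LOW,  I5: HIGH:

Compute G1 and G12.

G1 = HIGH; G12 = HIGH

G0 = I1 NAND I5 = LOW NAND HIGH = HIGH
G1 = I5 OR I4 OR I0 = HIGH OR LOW OR LOW = HIGH
G2 = I2 NAND I5 = LOW NAND HIGH = HIGH
G3 = G2 NAND I4 = HIGH NAND LOW = HIGH
G6 = NOT I3 = NOT HIGH = LOW
G8 = G3 OR G0 OR G6 = HIGH OR HIGH OR LOW = HIGH
G9 = I5 NAND G2 = HIGH NAND HIGH = LOW
G12 = G9 NAND G8 = LOW NAND HIGH = HIGH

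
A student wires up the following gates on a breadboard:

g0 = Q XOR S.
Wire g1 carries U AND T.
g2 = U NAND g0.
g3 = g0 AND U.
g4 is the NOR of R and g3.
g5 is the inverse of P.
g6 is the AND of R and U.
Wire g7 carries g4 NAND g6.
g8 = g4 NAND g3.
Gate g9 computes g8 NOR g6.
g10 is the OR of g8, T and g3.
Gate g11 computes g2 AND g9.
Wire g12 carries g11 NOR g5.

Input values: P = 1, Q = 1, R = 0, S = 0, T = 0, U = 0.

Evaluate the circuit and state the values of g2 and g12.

g0 = Q XOR S = 1 XOR 0 = 1
g2 = U NAND g0 = 0 NAND 1 = 1
g3 = g0 AND U = 1 AND 0 = 0
g4 = R NOR g3 = 0 NOR 0 = 1
g5 = NOT P = NOT 1 = 0
g6 = R AND U = 0 AND 0 = 0
g8 = g4 NAND g3 = 1 NAND 0 = 1
g9 = g8 NOR g6 = 1 NOR 0 = 0
g11 = g2 AND g9 = 1 AND 0 = 0
g12 = g11 NOR g5 = 0 NOR 0 = 1

g2 = 1; g12 = 1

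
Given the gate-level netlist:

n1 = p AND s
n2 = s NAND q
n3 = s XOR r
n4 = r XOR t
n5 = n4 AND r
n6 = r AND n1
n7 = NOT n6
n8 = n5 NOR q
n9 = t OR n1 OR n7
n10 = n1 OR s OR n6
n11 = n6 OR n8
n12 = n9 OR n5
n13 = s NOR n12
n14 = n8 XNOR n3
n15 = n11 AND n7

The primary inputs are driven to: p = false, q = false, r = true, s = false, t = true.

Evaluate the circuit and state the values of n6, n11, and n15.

n1 = p AND s = false AND false = false
n4 = r XOR t = true XOR true = false
n5 = n4 AND r = false AND true = false
n6 = r AND n1 = true AND false = false
n7 = NOT n6 = NOT false = true
n8 = n5 NOR q = false NOR false = true
n11 = n6 OR n8 = false OR true = true
n15 = n11 AND n7 = true AND true = true

n6 = false  n11 = true  n15 = true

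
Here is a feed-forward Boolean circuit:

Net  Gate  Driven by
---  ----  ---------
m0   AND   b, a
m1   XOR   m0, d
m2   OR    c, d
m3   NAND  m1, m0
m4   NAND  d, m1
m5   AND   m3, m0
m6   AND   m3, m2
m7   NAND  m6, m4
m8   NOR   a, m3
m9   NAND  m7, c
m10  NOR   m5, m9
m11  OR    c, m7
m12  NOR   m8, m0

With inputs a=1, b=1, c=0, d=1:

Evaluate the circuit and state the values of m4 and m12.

m0 = b AND a = 1 AND 1 = 1
m1 = m0 XOR d = 1 XOR 1 = 0
m3 = m1 NAND m0 = 0 NAND 1 = 1
m4 = d NAND m1 = 1 NAND 0 = 1
m8 = a NOR m3 = 1 NOR 1 = 0
m12 = m8 NOR m0 = 0 NOR 1 = 0

m4 = 1, m12 = 0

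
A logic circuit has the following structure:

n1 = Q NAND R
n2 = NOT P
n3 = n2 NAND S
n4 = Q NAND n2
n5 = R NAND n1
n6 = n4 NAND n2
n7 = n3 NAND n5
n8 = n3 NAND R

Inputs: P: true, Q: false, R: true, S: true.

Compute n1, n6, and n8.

n1 = Q NAND R = false NAND true = true
n2 = NOT P = NOT true = false
n3 = n2 NAND S = false NAND true = true
n4 = Q NAND n2 = false NAND false = true
n6 = n4 NAND n2 = true NAND false = true
n8 = n3 NAND R = true NAND true = false

n1 = true; n6 = true; n8 = false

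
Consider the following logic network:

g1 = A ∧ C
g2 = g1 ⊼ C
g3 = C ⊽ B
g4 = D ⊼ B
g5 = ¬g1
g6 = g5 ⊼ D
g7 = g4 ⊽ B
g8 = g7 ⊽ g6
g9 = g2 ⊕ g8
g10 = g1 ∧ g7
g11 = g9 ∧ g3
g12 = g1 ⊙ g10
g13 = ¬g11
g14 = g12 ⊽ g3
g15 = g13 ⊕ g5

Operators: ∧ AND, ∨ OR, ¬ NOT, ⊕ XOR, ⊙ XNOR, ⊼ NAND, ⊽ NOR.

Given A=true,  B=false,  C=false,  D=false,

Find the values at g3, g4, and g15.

g3 = true  g4 = true  g15 = true

g1 = A AND C = true AND false = false
g2 = g1 NAND C = false NAND false = true
g3 = C NOR B = false NOR false = true
g4 = D NAND B = false NAND false = true
g5 = NOT g1 = NOT false = true
g6 = g5 NAND D = true NAND false = true
g7 = g4 NOR B = true NOR false = false
g8 = g7 NOR g6 = false NOR true = false
g9 = g2 XOR g8 = true XOR false = true
g11 = g9 AND g3 = true AND true = true
g13 = NOT g11 = NOT true = false
g15 = g13 XOR g5 = false XOR true = true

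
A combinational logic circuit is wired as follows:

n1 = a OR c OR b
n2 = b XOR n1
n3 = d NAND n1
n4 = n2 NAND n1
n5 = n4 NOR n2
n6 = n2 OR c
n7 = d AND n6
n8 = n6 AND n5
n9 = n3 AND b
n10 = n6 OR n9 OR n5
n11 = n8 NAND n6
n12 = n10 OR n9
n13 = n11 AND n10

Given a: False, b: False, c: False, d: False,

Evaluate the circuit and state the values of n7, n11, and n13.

n7 = False, n11 = True, n13 = False

n1 = a OR c OR b = False OR False OR False = False
n2 = b XOR n1 = False XOR False = False
n3 = d NAND n1 = False NAND False = True
n4 = n2 NAND n1 = False NAND False = True
n5 = n4 NOR n2 = True NOR False = False
n6 = n2 OR c = False OR False = False
n7 = d AND n6 = False AND False = False
n8 = n6 AND n5 = False AND False = False
n9 = n3 AND b = True AND False = False
n10 = n6 OR n9 OR n5 = False OR False OR False = False
n11 = n8 NAND n6 = False NAND False = True
n13 = n11 AND n10 = True AND False = False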